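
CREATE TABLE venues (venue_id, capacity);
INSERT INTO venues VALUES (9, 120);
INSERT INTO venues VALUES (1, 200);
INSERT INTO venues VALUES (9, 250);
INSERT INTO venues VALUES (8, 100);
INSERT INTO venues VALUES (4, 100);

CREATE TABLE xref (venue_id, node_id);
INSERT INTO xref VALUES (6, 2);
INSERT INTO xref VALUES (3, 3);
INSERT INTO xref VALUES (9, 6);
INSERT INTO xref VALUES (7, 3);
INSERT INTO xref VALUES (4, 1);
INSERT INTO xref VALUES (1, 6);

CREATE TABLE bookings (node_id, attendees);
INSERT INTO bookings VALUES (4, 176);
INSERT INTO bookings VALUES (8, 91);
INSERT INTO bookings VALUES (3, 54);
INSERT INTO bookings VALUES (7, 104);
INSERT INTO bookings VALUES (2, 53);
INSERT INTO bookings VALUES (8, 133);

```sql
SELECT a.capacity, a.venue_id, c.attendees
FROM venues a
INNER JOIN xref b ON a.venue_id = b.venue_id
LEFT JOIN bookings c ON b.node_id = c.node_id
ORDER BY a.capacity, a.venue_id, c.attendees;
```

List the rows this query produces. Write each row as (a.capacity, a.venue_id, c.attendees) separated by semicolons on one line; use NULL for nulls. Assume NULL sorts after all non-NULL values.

(100, 4, NULL); (120, 9, NULL); (200, 1, NULL); (250, 9, NULL)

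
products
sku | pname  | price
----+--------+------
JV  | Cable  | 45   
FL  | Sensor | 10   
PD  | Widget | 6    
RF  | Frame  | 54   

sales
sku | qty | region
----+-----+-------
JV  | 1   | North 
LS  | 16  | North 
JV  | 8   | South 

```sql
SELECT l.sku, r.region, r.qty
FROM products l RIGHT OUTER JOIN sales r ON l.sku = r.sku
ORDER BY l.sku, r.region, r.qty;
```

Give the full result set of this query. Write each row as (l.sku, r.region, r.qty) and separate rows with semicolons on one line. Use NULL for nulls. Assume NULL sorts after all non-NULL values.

RIGHT JOIN keeps every row from `sales`; unmatched rows get NULL for `products`'s columns.
Matching on l.sku = r.sku.
- l row (sku=JV): matches 2 r row(s) → 2 output row(s).
- l row (sku=FL): no match.
- l row (sku=PD): no match.
- l row (sku=RF): no match.
- plus 1 unmatched r row(s), each kept with NULL l columns.
After projecting and ordering:
l.sku | r.region | r.qty
JV | North | 1
JV | South | 8
NULL | North | 16

(JV, North, 1); (JV, South, 8); (NULL, North, 16)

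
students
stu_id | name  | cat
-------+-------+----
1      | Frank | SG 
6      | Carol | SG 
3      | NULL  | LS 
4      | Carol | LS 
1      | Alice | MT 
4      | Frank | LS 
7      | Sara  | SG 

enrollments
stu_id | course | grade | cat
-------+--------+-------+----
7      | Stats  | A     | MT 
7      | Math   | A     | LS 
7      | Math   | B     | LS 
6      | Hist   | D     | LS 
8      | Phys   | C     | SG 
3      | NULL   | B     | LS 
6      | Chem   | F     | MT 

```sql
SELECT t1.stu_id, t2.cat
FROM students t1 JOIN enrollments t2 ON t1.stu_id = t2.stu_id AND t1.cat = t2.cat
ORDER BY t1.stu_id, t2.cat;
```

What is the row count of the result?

INNER JOIN keeps only pairs where the ON condition holds.
Matching on t1.stu_id = t2.stu_id AND t1.cat = t2.cat.
- t1 row (stu_id=1, cat=SG): no match → dropped.
- t1 row (stu_id=6, cat=SG): no match → dropped.
- t1 row (stu_id=3, cat=LS): matches 1 t2 row(s) → 1 output row(s).
- t1 row (stu_id=4, cat=LS): no match → dropped.
- t1 row (stu_id=1, cat=MT): no match → dropped.
- t1 row (stu_id=4, cat=LS): no match → dropped.
- t1 row (stu_id=7, cat=SG): no match → dropped.
Total: 1 rows.

1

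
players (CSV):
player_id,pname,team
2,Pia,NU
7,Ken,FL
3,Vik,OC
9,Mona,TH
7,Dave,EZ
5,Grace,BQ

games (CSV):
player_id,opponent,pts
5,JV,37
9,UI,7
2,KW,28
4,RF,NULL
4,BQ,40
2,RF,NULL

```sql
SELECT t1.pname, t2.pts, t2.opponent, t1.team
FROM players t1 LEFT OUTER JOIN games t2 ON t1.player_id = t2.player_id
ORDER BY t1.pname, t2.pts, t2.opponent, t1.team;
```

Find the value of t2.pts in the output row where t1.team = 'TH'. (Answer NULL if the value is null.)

LEFT JOIN keeps every row from `players`; unmatched rows get NULL for `games`'s columns.
Matching on t1.player_id = t2.player_id.
Matched pairs: 4; unmatched t1 rows kept: 3.

7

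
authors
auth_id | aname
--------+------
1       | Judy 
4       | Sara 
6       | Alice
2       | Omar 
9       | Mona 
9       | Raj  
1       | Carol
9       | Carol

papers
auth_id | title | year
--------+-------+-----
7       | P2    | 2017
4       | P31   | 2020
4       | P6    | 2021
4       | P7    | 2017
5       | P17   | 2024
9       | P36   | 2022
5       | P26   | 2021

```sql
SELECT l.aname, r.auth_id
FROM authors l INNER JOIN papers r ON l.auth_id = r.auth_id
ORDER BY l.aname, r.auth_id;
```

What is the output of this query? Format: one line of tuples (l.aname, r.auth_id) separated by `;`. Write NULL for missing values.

(Carol, 9); (Mona, 9); (Raj, 9); (Sara, 4); (Sara, 4); (Sara, 4)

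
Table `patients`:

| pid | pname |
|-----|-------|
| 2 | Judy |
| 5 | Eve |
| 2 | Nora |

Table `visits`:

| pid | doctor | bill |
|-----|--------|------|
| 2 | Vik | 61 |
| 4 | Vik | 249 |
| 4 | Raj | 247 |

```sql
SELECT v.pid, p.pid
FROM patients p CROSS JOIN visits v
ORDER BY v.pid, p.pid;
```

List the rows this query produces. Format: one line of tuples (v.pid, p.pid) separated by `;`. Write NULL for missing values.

(2, 2); (2, 2); (2, 5); (4, 2); (4, 2); (4, 2); (4, 2); (4, 5); (4, 5)

CROSS JOIN pairs every row of `patients` with every row of `visits`: 3 × 3 = 9 rows.
After projecting and ordering:
v.pid | p.pid
2 | 2
2 | 2
2 | 5
4 | 2
4 | 2
4 | 2
4 | 2
4 | 5
4 | 5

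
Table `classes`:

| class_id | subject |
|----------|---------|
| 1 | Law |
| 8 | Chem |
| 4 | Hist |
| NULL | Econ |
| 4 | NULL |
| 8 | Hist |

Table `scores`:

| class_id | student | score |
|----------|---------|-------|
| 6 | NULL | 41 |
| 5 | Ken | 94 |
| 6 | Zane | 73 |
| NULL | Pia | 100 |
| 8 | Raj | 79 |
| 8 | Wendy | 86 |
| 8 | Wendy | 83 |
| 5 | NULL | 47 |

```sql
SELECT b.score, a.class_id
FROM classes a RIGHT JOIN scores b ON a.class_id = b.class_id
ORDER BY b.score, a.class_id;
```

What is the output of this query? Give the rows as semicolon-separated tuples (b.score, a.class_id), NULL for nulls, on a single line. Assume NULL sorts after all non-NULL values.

(41, NULL); (47, NULL); (73, NULL); (79, 8); (79, 8); (83, 8); (83, 8); (86, 8); (86, 8); (94, NULL); (100, NULL)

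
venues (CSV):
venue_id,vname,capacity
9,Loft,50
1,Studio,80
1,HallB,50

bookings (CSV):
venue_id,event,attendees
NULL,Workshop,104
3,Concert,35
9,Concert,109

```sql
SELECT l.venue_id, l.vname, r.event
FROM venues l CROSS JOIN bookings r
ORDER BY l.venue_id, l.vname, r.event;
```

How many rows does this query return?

CROSS JOIN pairs every row of `venues` with every row of `bookings`: 3 × 3 = 9 rows.

9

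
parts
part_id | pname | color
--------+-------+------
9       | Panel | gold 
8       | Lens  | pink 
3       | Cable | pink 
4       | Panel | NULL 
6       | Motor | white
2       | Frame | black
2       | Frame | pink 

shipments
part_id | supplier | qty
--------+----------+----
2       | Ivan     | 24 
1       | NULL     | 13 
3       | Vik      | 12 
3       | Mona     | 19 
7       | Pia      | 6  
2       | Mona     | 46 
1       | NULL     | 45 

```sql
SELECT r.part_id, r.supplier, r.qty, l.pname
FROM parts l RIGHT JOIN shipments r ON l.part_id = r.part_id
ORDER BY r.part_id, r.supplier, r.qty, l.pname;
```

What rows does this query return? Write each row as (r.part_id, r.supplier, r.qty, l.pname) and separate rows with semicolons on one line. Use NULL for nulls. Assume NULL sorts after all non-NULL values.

(1, NULL, 13, NULL); (1, NULL, 45, NULL); (2, Ivan, 24, Frame); (2, Ivan, 24, Frame); (2, Mona, 46, Frame); (2, Mona, 46, Frame); (3, Mona, 19, Cable); (3, Vik, 12, Cable); (7, Pia, 6, NULL)

RIGHT JOIN keeps every row from `shipments`; unmatched rows get NULL for `parts`'s columns.
Matching on l.part_id = r.part_id.
- l row (part_id=9): no match.
- l row (part_id=8): no match.
- l row (part_id=3): matches 2 r row(s) → 2 output row(s).
- l row (part_id=4): no match.
- l row (part_id=6): no match.
- l row (part_id=2): matches 2 r row(s) → 2 output row(s).
- l row (part_id=2): matches 2 r row(s) → 2 output row(s).
- plus 3 unmatched r row(s), each kept with NULL l columns.
After projecting and ordering:
r.part_id | r.supplier | r.qty | l.pname
1 | NULL | 13 | NULL
1 | NULL | 45 | NULL
2 | Ivan | 24 | Frame
2 | Ivan | 24 | Frame
2 | Mona | 46 | Frame
2 | Mona | 46 | Frame
3 | Mona | 19 | Cable
3 | Vik | 12 | Cable
7 | Pia | 6 | NULL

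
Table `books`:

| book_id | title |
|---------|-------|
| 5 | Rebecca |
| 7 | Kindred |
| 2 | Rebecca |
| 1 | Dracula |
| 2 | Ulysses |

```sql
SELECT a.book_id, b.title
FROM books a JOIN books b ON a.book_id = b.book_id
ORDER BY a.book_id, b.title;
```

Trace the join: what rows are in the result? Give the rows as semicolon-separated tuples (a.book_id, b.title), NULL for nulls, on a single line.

(1, Dracula); (2, Rebecca); (2, Rebecca); (2, Ulysses); (2, Ulysses); (5, Rebecca); (7, Kindred)

INNER JOIN keeps only pairs where the ON condition holds.
Matching on a.book_id = b.book_id.
- book_id=5: 1 matching b row(s), so 1 row(s) emitted.
- book_id=7: 1 matching b row(s), so 1 row(s) emitted.
- book_id=2: 2 matching b row(s), so 2 row(s) emitted.
- book_id=1: 1 matching b row(s), so 1 row(s) emitted.
- book_id=2: 2 matching b row(s), so 2 row(s) emitted.
After projecting and ordering:
a.book_id | b.title
1 | Dracula
2 | Rebecca
2 | Rebecca
2 | Ulysses
2 | Ulysses
5 | Rebecca
7 | Kindred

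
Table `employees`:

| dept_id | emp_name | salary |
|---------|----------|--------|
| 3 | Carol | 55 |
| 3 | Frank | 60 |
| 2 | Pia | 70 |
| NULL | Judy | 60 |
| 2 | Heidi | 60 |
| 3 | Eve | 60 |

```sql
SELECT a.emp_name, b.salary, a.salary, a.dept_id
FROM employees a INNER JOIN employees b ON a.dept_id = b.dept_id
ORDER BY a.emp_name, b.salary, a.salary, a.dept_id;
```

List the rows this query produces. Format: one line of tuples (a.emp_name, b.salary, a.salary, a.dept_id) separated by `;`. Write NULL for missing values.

INNER JOIN keeps only pairs where the ON condition holds.
Matching on a.dept_id = b.dept_id. A NULL in a compared column never satisfies the condition.
- a (dept_id=3) pairs with 3 row(s) of b.
- a (dept_id=3) pairs with 3 row(s) of b.
- a (dept_id=2) pairs with 2 row(s) of b.
- a (dept_id=NULL) has no partner → excluded.
- a (dept_id=2) pairs with 2 row(s) of b.
- a (dept_id=3) pairs with 3 row(s) of b.

(Carol, 55, 55, 3); (Carol, 60, 55, 3); (Carol, 60, 55, 3); (Eve, 55, 60, 3); (Eve, 60, 60, 3); (Eve, 60, 60, 3); (Frank, 55, 60, 3); (Frank, 60, 60, 3); (Frank, 60, 60, 3); (Heidi, 60, 60, 2); (Heidi, 70, 60, 2); (Pia, 60, 70, 2); (Pia, 70, 70, 2)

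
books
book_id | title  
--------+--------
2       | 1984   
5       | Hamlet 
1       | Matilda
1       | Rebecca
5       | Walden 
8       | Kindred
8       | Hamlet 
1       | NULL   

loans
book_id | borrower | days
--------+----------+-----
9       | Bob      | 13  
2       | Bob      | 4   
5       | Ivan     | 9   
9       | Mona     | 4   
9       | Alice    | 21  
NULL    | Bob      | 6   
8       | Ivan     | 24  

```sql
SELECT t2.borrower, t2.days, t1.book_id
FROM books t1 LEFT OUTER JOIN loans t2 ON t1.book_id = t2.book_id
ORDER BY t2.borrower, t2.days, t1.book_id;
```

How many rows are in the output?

LEFT JOIN keeps every row from `books`; unmatched rows get NULL for `loans`'s columns.
Matching on t1.book_id = t2.book_id. A NULL in a compared column never satisfies the condition.
- t1[0] book_id=2 → 1 match(es) in t2 → 1 row(s).
- t1[1] book_id=5 → 1 match(es) in t2 → 1 row(s).
- t1[2] book_id=1 → no match; kept with NULLs on the t2 side.
- t1[3] book_id=1 → no match; kept with NULLs on the t2 side.
- t1[4] book_id=5 → 1 match(es) in t2 → 1 row(s).
- t1[5] book_id=8 → 1 match(es) in t2 → 1 row(s).
- t1[6] book_id=8 → 1 match(es) in t2 → 1 row(s).
- t1[7] book_id=1 → no match; kept with NULLs on the t2 side.
Total: 5 matched + 3 padded = 8 rows.

8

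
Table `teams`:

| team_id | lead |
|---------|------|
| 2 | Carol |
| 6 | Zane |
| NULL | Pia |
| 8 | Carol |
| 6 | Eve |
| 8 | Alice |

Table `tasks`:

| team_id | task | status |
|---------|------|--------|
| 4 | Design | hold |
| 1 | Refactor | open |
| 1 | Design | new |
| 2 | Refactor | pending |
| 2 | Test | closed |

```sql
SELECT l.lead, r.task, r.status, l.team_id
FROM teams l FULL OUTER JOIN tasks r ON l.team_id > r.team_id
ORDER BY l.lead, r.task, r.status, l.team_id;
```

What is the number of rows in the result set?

FULL OUTER JOIN keeps every row from both sides; unmatched rows get NULL for the other side's columns.
Matching on l.team_id > r.team_id. A NULL in a compared column never satisfies the condition.
- l (team_id=2) pairs with 2 row(s) of r.
- l (team_id=6) pairs with 5 row(s) of r.
- l (team_id=NULL) has no partner → padded with NULL.
- l (team_id=8) pairs with 5 row(s) of r.
- l (team_id=6) pairs with 5 row(s) of r.
- l (team_id=8) pairs with 5 row(s) of r.
Total: 22 matched + 1 padded = 23 rows.

23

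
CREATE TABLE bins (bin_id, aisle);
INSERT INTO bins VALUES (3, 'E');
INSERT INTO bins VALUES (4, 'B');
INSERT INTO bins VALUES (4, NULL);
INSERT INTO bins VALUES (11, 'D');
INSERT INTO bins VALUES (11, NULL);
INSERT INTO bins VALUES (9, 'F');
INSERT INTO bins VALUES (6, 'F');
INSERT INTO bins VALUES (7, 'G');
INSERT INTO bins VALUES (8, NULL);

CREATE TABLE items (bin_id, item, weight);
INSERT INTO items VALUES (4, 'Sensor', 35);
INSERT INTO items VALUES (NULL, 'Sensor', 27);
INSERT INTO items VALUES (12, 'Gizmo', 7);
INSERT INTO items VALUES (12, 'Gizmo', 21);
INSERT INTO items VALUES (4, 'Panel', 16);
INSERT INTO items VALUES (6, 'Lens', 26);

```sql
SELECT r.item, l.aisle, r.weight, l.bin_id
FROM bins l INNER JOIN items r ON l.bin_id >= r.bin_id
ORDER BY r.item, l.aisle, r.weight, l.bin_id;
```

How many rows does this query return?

22

INNER JOIN keeps only pairs where the ON condition holds.
Matching on l.bin_id >= r.bin_id. A NULL in a compared column never satisfies the condition.
Matched pairs: 22.
Total: 22 rows.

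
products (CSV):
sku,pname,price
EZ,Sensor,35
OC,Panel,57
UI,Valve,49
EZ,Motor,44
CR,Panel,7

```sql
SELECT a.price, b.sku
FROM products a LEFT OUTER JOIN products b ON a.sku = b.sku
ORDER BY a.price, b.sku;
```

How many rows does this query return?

LEFT JOIN keeps every row from `products a`; unmatched rows get NULL for `products b`'s columns.
Matching on a.sku = b.sku.
- a (sku=EZ) pairs with 2 row(s) of b.
- a (sku=OC) pairs with 1 row(s) of b.
- a (sku=UI) pairs with 1 row(s) of b.
- a (sku=EZ) pairs with 2 row(s) of b.
- a (sku=CR) pairs with 1 row(s) of b.
Total: 7 rows.

7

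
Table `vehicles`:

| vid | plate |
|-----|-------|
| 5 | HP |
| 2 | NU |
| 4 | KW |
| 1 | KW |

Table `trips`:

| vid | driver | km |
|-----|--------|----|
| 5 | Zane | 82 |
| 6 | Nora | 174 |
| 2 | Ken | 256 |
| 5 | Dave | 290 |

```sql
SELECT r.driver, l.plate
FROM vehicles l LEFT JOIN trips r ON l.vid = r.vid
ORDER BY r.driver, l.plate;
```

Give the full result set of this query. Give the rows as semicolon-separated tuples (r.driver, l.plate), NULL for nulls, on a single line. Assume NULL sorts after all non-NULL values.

(Dave, HP); (Ken, NU); (Zane, HP); (NULL, KW); (NULL, KW)

LEFT JOIN keeps every row from `vehicles`; unmatched rows get NULL for `trips`'s columns.
Matching on l.vid = r.vid.
- l (vid=5) pairs with 2 row(s) of r.
- l (vid=2) pairs with 1 row(s) of r.
- l (vid=4) has no partner → padded with NULL.
- l (vid=1) has no partner → padded with NULL.
After projecting and ordering:
r.driver | l.plate
Dave | HP
Ken | NU
Zane | HP
NULL | KW
NULL | KW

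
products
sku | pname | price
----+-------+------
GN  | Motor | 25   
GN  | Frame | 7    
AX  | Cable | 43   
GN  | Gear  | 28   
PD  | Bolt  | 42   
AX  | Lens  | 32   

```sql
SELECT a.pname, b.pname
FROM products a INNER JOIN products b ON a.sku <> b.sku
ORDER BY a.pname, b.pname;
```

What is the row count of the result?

INNER JOIN keeps only pairs where the ON condition holds.
Matching on a.sku <> b.sku.
- a (sku=GN) pairs with 3 row(s) of b.
- a (sku=GN) pairs with 3 row(s) of b.
- a (sku=AX) pairs with 4 row(s) of b.
- a (sku=GN) pairs with 3 row(s) of b.
- a (sku=PD) pairs with 5 row(s) of b.
- a (sku=AX) pairs with 4 row(s) of b.
Total: 22 rows.

22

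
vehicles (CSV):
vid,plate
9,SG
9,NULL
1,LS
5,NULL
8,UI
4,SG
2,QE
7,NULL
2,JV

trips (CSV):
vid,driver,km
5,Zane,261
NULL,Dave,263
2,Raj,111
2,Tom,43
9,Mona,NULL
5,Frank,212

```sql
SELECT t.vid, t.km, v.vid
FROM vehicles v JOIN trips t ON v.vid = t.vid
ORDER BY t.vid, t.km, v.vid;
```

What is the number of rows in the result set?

INNER JOIN keeps only pairs where the ON condition holds.
Matching on v.vid = t.vid. A NULL in a compared column never satisfies the condition.
- v[0] vid=9 → 1 match(es) in t → 1 row(s).
- v[1] vid=9 → 1 match(es) in t → 1 row(s).
- v[2] vid=1 → no match; dropped.
- v[3] vid=5 → 2 match(es) in t → 2 row(s).
- v[4] vid=8 → no match; dropped.
- v[5] vid=4 → no match; dropped.
- v[6] vid=2 → 2 match(es) in t → 2 row(s).
- v[7] vid=7 → no match; dropped.
- v[8] vid=2 → 2 match(es) in t → 2 row(s).
Total: 8 rows.

8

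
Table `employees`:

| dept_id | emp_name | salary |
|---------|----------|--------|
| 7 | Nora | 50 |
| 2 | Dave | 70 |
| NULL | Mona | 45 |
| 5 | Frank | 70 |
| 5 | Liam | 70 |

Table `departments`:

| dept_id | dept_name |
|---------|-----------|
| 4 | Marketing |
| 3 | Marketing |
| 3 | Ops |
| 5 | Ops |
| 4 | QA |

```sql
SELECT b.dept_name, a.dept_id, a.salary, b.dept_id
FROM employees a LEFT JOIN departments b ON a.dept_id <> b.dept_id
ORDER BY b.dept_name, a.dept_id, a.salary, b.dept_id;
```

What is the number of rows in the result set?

19

LEFT JOIN keeps every row from `employees`; unmatched rows get NULL for `departments`'s columns.
Matching on a.dept_id <> b.dept_id. A NULL in a compared column never satisfies the condition.
Matched pairs: 18; unmatched a rows kept: 1.
Total: 18 matched + 1 padded = 19 rows.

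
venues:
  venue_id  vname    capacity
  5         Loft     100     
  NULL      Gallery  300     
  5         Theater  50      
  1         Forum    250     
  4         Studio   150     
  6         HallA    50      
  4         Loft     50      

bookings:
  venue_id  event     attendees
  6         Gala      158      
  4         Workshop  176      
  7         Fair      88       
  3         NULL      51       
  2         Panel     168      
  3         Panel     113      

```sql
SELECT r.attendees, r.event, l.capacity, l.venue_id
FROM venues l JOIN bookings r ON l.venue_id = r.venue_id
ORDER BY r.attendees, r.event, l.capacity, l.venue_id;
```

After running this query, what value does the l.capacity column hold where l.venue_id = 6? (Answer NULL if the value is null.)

INNER JOIN keeps only pairs where the ON condition holds.
Matching on l.venue_id = r.venue_id. A NULL in a compared column never satisfies the condition.
- l[0] venue_id=5 → no match; dropped.
- l[1] venue_id=NULL → no match; dropped.
- l[2] venue_id=5 → no match; dropped.
- l[3] venue_id=1 → no match; dropped.
- l[4] venue_id=4 → 1 match(es) in r → 1 row(s).
- l[5] venue_id=6 → 1 match(es) in r → 1 row(s).
- l[6] venue_id=4 → 1 match(es) in r → 1 row(s).

50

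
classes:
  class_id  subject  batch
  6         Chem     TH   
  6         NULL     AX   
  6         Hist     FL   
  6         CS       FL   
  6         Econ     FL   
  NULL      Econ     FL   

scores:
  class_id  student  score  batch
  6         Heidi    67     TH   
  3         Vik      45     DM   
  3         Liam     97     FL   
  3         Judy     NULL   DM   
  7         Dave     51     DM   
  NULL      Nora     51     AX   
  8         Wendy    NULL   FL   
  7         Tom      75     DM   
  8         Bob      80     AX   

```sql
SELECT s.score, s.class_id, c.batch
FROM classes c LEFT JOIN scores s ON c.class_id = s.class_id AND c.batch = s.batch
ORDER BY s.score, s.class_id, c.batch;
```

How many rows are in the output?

LEFT JOIN keeps every row from `classes`; unmatched rows get NULL for `scores`'s columns.
Matching on c.class_id = s.class_id AND c.batch = s.batch. A NULL in a compared column never satisfies the condition.
Matched pairs: 1; unmatched c rows kept: 5.
Total: 1 matched + 5 padded = 6 rows.

6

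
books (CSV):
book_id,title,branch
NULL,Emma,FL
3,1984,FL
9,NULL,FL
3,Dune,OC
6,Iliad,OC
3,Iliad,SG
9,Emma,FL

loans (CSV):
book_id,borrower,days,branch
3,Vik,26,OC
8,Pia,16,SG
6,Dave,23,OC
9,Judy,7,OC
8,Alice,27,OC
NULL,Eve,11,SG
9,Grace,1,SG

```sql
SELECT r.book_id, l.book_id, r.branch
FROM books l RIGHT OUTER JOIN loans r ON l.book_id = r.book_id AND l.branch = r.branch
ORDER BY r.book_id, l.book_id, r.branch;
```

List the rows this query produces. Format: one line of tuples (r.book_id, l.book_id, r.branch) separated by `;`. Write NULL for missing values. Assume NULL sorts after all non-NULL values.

RIGHT JOIN keeps every row from `loans`; unmatched rows get NULL for `books`'s columns.
Matching on l.book_id = r.book_id AND l.branch = r.branch. A NULL in a compared column never satisfies the condition.
- book_id=NULL, branch=FL: no matching r row.
- book_id=3, branch=FL: no matching r row.
- book_id=9, branch=FL: no matching r row.
- book_id=3, branch=OC: 1 matching r row(s), so 1 row(s) emitted.
- book_id=6, branch=OC: 1 matching r row(s), so 1 row(s) emitted.
- book_id=3, branch=SG: no matching r row.
- book_id=9, branch=FL: no matching r row.
- plus 5 unmatched r row(s), each kept with NULL l columns.
After projecting and ordering:
r.book_id | l.book_id | r.branch
3 | 3 | OC
6 | 6 | OC
8 | NULL | OC
8 | NULL | SG
9 | NULL | OC
9 | NULL | SG
NULL | NULL | SG

(3, 3, OC); (6, 6, OC); (8, NULL, OC); (8, NULL, SG); (9, NULL, OC); (9, NULL, SG); (NULL, NULL, SG)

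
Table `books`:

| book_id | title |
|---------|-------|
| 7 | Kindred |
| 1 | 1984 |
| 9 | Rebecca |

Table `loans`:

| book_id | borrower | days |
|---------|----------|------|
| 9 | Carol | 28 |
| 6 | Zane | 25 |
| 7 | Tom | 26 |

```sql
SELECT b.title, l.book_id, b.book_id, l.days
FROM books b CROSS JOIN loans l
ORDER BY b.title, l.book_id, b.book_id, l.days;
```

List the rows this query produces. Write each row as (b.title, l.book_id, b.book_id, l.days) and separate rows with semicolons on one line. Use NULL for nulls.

CROSS JOIN pairs every row of `books` with every row of `loans`: 3 × 3 = 9 rows.

(1984, 6, 1, 25); (1984, 7, 1, 26); (1984, 9, 1, 28); (Kindred, 6, 7, 25); (Kindred, 7, 7, 26); (Kindred, 9, 7, 28); (Rebecca, 6, 9, 25); (Rebecca, 7, 9, 26); (Rebecca, 9, 9, 28)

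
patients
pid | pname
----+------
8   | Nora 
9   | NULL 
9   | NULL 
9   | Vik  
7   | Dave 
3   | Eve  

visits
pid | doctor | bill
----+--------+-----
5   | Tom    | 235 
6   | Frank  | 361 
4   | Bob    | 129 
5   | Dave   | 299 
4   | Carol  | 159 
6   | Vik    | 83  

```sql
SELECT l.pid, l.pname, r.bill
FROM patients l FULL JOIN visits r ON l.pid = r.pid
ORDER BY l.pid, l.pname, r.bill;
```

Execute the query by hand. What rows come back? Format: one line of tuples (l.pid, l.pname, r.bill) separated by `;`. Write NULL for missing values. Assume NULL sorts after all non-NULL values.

FULL OUTER JOIN keeps every row from both sides; unmatched rows get NULL for the other side's columns.
Matching on l.pid = r.pid.
Matched pairs: 0; unmatched l rows kept: 6; unmatched r rows kept: 6.

(3, Eve, NULL); (7, Dave, NULL); (8, Nora, NULL); (9, Vik, NULL); (9, NULL, NULL); (9, NULL, NULL); (NULL, NULL, 83); (NULL, NULL, 129); (NULL, NULL, 159); (NULL, NULL, 235); (NULL, NULL, 299); (NULL, NULL, 361)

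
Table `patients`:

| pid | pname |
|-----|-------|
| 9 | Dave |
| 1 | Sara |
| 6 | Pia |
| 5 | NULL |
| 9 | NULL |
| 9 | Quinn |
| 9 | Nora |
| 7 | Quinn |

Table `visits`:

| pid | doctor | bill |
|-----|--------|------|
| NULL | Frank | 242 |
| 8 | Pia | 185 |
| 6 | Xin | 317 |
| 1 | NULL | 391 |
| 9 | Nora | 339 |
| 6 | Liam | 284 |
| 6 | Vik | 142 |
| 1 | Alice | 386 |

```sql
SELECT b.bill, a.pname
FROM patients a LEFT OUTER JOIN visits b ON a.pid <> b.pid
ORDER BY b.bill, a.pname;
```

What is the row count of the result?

47

LEFT JOIN keeps every row from `patients`; unmatched rows get NULL for `visits`'s columns.
Matching on a.pid <> b.pid. A NULL in a compared column never satisfies the condition.
- a (pid=9) pairs with 6 row(s) of b.
- a (pid=1) pairs with 5 row(s) of b.
- a (pid=6) pairs with 4 row(s) of b.
- a (pid=5) pairs with 7 row(s) of b.
- a (pid=9) pairs with 6 row(s) of b.
- a (pid=9) pairs with 6 row(s) of b.
- a (pid=9) pairs with 6 row(s) of b.
- a (pid=7) pairs with 7 row(s) of b.
Total: 47 rows.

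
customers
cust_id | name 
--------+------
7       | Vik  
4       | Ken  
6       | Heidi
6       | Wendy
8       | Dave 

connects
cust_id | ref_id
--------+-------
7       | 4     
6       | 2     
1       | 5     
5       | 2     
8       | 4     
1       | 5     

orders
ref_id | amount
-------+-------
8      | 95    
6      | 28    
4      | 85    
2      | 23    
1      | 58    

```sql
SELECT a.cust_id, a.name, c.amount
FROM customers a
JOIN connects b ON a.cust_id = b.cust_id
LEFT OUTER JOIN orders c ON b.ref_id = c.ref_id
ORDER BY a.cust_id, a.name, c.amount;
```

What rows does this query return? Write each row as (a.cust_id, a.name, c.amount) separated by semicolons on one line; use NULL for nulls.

(6, Heidi, 23); (6, Wendy, 23); (7, Vik, 85); (8, Dave, 85)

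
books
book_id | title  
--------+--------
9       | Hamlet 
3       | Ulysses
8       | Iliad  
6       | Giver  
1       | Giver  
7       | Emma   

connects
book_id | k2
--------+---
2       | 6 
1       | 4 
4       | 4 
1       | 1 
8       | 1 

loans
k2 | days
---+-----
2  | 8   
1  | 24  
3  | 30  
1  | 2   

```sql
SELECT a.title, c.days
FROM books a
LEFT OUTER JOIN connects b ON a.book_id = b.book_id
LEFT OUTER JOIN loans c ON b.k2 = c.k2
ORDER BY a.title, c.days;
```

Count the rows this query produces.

9

Joins associate left-to-right: books LEFT JOIN connects on book_id gives 7 intermediate row(s).
Then LEFT JOIN `loans c` on k2: each of those 7 rows is kept; rows whose b.k2 has no match in c get NULL for c's columns.
Result: 9 row(s).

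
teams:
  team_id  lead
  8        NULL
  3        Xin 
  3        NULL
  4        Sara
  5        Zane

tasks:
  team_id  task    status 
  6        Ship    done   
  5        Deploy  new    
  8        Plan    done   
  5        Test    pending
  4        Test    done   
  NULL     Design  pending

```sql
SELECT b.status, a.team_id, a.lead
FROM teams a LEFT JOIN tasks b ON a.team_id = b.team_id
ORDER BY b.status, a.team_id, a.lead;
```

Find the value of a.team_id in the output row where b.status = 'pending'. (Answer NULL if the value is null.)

5

LEFT JOIN keeps every row from `teams`; unmatched rows get NULL for `tasks`'s columns.
Matching on a.team_id = b.team_id. A NULL in a compared column never satisfies the condition.
- a[0] team_id=8 → 1 match(es) in b → 1 row(s).
- a[1] team_id=3 → no match; kept with NULLs on the b side.
- a[2] team_id=3 → no match; kept with NULLs on the b side.
- a[3] team_id=4 → 1 match(es) in b → 1 row(s).
- a[4] team_id=5 → 2 match(es) in b → 2 row(s).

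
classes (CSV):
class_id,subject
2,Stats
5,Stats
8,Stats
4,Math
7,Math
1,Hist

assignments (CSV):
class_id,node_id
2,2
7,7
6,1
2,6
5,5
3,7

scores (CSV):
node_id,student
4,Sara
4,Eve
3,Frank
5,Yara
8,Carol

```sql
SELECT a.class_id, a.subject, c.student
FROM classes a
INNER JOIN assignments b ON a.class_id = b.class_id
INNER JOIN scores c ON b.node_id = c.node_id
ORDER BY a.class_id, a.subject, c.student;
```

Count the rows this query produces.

Joins associate left-to-right: classes INNER JOIN assignments on class_id gives 4 intermediate row(s).
Then INNER JOIN `scores c` on node_id: keep only rows whose b.node_id appears in c.
Result: 1 row(s).

1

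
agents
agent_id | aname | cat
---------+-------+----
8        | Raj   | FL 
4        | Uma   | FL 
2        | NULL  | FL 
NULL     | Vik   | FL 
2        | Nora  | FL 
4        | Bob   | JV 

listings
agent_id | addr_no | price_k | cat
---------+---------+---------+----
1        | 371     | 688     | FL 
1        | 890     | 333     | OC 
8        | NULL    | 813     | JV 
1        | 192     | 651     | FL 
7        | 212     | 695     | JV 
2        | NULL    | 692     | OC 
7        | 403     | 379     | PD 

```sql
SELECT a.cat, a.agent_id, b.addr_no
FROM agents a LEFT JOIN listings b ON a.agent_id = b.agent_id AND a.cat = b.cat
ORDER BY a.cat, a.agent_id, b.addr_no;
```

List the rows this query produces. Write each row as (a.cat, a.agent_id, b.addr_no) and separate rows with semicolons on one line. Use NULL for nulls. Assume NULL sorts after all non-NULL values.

LEFT JOIN keeps every row from `agents`; unmatched rows get NULL for `listings`'s columns.
Matching on a.agent_id = b.agent_id AND a.cat = b.cat. A NULL in a compared column never satisfies the condition.
- agent_id=8, cat=FL: no b row matches, row kept with b columns NULL.
- agent_id=4, cat=FL: no b row matches, row kept with b columns NULL.
- agent_id=2, cat=FL: no b row matches, row kept with b columns NULL.
- agent_id=NULL, cat=FL: no b row matches, row kept with b columns NULL.
- agent_id=2, cat=FL: no b row matches, row kept with b columns NULL.
- agent_id=4, cat=JV: no b row matches, row kept with b columns NULL.
After projecting and ordering:
a.cat | a.agent_id | b.addr_no
FL | 2 | NULL
FL | 2 | NULL
FL | 4 | NULL
FL | 8 | NULL
FL | NULL | NULL
JV | 4 | NULL

(FL, 2, NULL); (FL, 2, NULL); (FL, 4, NULL); (FL, 8, NULL); (FL, NULL, NULL); (JV, 4, NULL)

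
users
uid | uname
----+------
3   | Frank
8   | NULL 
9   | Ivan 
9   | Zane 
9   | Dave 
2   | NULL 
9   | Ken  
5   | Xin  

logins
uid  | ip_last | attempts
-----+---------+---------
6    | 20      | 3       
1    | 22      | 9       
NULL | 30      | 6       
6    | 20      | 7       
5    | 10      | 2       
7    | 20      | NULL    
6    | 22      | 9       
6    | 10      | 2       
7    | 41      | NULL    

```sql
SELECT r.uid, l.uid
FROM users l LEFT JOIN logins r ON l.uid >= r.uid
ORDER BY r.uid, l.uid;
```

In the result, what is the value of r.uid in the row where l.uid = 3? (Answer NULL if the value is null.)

LEFT JOIN keeps every row from `users`; unmatched rows get NULL for `logins`'s columns.
Matching on l.uid >= r.uid. A NULL in a compared column never satisfies the condition.
- uid=3: 1 matching r row(s), so 1 row(s) emitted.
- uid=8: 8 matching r row(s), so 8 row(s) emitted.
- uid=9: 8 matching r row(s), so 8 row(s) emitted.
- uid=9: 8 matching r row(s), so 8 row(s) emitted.
- uid=9: 8 matching r row(s), so 8 row(s) emitted.
- uid=2: 1 matching r row(s), so 1 row(s) emitted.
- uid=9: 8 matching r row(s), so 8 row(s) emitted.
- uid=5: 2 matching r row(s), so 2 row(s) emitted.

1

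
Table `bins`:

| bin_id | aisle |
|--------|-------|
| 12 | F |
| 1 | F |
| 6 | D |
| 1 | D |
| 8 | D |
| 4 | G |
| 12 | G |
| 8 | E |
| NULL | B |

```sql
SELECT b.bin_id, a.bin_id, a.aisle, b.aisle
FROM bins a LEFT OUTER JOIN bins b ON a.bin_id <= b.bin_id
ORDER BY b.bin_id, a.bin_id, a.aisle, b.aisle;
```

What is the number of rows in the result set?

LEFT JOIN keeps every row from `bins a`; unmatched rows get NULL for `bins b`'s columns.
Matching on a.bin_id <= b.bin_id. A NULL in a compared column never satisfies the condition.
- bin_id=12: 2 matching b row(s), so 2 row(s) emitted.
- bin_id=1: 8 matching b row(s), so 8 row(s) emitted.
- bin_id=6: 5 matching b row(s), so 5 row(s) emitted.
- bin_id=1: 8 matching b row(s), so 8 row(s) emitted.
- bin_id=8: 4 matching b row(s), so 4 row(s) emitted.
- bin_id=4: 6 matching b row(s), so 6 row(s) emitted.
- bin_id=12: 2 matching b row(s), so 2 row(s) emitted.
- bin_id=8: 4 matching b row(s), so 4 row(s) emitted.
- bin_id=NULL: no b row matches, row kept with b columns NULL.
Total: 39 matched + 1 padded = 40 rows.

40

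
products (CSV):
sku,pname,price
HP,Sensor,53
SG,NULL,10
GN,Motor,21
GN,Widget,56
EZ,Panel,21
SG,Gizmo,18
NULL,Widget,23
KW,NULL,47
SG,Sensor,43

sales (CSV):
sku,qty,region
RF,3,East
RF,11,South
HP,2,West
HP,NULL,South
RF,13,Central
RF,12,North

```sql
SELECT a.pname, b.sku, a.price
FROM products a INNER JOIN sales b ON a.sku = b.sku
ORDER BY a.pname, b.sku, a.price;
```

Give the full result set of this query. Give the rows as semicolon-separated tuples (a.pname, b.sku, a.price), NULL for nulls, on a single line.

(Sensor, HP, 53); (Sensor, HP, 53)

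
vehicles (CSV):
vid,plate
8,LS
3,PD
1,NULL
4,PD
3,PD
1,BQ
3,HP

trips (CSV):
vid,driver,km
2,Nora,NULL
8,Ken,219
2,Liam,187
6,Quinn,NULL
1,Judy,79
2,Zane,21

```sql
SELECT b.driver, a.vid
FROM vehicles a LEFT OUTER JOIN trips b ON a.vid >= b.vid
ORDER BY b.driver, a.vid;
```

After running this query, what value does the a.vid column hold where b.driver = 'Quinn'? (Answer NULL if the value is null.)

8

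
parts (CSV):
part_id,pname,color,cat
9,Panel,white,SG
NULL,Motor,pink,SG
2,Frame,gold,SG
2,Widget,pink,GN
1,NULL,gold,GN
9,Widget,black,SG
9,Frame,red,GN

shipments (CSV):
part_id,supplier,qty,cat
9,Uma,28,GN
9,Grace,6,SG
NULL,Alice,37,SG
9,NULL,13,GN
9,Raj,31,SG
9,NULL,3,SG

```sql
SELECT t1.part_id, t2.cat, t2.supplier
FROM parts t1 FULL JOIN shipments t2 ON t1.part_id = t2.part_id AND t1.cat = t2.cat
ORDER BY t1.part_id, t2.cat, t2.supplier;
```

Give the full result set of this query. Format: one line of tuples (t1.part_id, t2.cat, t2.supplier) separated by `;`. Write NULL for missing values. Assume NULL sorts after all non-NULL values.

FULL OUTER JOIN keeps every row from both sides; unmatched rows get NULL for the other side's columns.
Matching on t1.part_id = t2.part_id AND t1.cat = t2.cat. A NULL in a compared column never satisfies the condition.
- t1 row (part_id=9, cat=SG): matches 3 t2 row(s) → 3 output row(s).
- t1 row (part_id=NULL, cat=SG): no match → kept, t2 columns NULL.
- t1 row (part_id=2, cat=SG): no match → kept, t2 columns NULL.
- t1 row (part_id=2, cat=GN): no match → kept, t2 columns NULL.
- t1 row (part_id=1, cat=GN): no match → kept, t2 columns NULL.
- t1 row (part_id=9, cat=SG): matches 3 t2 row(s) → 3 output row(s).
- t1 row (part_id=9, cat=GN): matches 2 t2 row(s) → 2 output row(s).
- 1 row(s) from t2 found no t1 partner → padded with NULL.

(1, NULL, NULL); (2, NULL, NULL); (2, NULL, NULL); (9, GN, Uma); (9, GN, NULL); (9, SG, Grace); (9, SG, Grace); (9, SG, Raj); (9, SG, Raj); (9, SG, NULL); (9, SG, NULL); (NULL, SG, Alice); (NULL, NULL, NULL)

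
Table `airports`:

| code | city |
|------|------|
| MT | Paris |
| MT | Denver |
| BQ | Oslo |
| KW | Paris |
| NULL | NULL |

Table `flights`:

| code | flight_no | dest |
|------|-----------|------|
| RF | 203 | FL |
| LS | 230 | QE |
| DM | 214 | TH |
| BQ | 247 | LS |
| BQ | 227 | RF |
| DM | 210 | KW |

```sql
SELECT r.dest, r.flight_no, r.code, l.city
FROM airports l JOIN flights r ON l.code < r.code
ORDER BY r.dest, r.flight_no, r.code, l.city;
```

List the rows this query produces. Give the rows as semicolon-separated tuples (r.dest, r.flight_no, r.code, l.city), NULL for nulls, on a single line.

INNER JOIN keeps only pairs where the ON condition holds.
Matching on l.code < r.code. A NULL in a compared column never satisfies the condition.
- l (code=MT) pairs with 1 row(s) of r.
- l (code=MT) pairs with 1 row(s) of r.
- l (code=BQ) pairs with 4 row(s) of r.
- l (code=KW) pairs with 2 row(s) of r.
- l (code=NULL) has no partner → excluded.
After projecting and ordering:
r.dest | r.flight_no | r.code | l.city
FL | 203 | RF | Denver
FL | 203 | RF | Oslo
FL | 203 | RF | Paris
FL | 203 | RF | Paris
KW | 210 | DM | Oslo
QE | 230 | LS | Oslo
QE | 230 | LS | Paris
TH | 214 | DM | Oslo

(FL, 203, RF, Denver); (FL, 203, RF, Oslo); (FL, 203, RF, Paris); (FL, 203, RF, Paris); (KW, 210, DM, Oslo); (QE, 230, LS, Oslo); (QE, 230, LS, Paris); (TH, 214, DM, Oslo)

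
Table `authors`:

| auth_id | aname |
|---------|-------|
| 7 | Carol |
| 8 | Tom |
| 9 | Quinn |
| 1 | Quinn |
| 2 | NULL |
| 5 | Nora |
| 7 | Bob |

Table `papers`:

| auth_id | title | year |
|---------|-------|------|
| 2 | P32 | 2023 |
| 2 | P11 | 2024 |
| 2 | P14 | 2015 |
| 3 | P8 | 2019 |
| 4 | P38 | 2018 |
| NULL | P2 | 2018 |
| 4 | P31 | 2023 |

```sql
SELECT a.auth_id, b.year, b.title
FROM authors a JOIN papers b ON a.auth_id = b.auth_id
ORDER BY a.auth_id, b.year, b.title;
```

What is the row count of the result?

INNER JOIN keeps only pairs where the ON condition holds.
Matching on a.auth_id = b.auth_id. A NULL in a compared column never satisfies the condition.
Matched pairs: 3.
Total: 3 rows.

3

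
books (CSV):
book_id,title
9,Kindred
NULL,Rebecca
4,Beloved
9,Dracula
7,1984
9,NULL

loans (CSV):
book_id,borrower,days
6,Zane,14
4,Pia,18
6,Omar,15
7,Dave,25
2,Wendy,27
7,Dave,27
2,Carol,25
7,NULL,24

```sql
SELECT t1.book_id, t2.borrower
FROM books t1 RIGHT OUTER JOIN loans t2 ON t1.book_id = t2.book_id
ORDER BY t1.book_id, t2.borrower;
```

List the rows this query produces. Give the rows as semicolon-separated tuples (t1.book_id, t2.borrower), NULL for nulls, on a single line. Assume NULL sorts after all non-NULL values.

(4, Pia); (7, Dave); (7, Dave); (7, NULL); (NULL, Carol); (NULL, Omar); (NULL, Wendy); (NULL, Zane)

RIGHT JOIN keeps every row from `loans`; unmatched rows get NULL for `books`'s columns.
Matching on t1.book_id = t2.book_id. A NULL in a compared column never satisfies the condition.
Matched pairs: 4; unmatched t2 rows kept: 4.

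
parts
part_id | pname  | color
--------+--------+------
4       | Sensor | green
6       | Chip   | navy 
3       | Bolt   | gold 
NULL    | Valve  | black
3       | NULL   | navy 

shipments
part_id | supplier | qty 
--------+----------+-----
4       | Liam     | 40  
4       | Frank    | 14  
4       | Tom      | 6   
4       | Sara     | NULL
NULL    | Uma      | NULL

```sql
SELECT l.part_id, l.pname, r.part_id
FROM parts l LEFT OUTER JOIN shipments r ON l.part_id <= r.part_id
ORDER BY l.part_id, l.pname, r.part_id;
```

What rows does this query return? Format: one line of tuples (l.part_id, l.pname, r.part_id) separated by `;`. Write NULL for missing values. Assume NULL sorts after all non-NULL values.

(3, Bolt, 4); (3, Bolt, 4); (3, Bolt, 4); (3, Bolt, 4); (3, NULL, 4); (3, NULL, 4); (3, NULL, 4); (3, NULL, 4); (4, Sensor, 4); (4, Sensor, 4); (4, Sensor, 4); (4, Sensor, 4); (6, Chip, NULL); (NULL, Valve, NULL)

LEFT JOIN keeps every row from `parts`; unmatched rows get NULL for `shipments`'s columns.
Matching on l.part_id <= r.part_id. A NULL in a compared column never satisfies the condition.
- part_id=4: 4 matching r row(s), so 4 row(s) emitted.
- part_id=6: no r row matches, row kept with r columns NULL.
- part_id=3: 4 matching r row(s), so 4 row(s) emitted.
- part_id=NULL: no r row matches, row kept with r columns NULL.
- part_id=3: 4 matching r row(s), so 4 row(s) emitted.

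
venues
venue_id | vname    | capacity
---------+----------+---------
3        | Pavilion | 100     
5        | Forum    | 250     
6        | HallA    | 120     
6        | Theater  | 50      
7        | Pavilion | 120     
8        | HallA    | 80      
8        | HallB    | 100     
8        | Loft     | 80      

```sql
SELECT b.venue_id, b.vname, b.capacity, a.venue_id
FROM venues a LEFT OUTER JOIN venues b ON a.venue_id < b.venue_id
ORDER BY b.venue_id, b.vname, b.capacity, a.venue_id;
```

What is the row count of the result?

27

LEFT JOIN keeps every row from `venues a`; unmatched rows get NULL for `venues b`'s columns.
Matching on a.venue_id < b.venue_id.
Matched pairs: 24; unmatched a rows kept: 3.
Total: 24 matched + 3 padded = 27 rows.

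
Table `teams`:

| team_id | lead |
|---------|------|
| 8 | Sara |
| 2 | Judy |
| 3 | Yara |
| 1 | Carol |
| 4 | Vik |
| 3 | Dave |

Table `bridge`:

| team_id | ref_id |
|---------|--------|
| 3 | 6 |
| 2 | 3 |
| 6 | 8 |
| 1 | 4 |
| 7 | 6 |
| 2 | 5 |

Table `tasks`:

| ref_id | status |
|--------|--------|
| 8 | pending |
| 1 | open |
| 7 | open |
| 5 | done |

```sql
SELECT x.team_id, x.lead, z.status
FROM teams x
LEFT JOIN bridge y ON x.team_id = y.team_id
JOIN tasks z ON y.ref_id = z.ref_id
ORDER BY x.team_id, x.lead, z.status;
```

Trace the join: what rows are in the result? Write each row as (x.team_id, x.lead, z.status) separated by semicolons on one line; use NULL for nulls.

Evaluate left to right. First `teams x LEFT JOIN bridge y` on team_id: 7 row(s).
Then INNER JOIN `tasks z` on ref_id: keep only rows whose y.ref_id appears in z.

(2, Judy, done)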